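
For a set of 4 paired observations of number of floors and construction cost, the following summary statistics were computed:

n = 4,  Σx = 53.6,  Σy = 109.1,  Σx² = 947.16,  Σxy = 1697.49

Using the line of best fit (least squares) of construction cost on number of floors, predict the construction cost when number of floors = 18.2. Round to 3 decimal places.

32.214

Sxx = Σx² − (Σx)²/n = 947.16 − 718.24 = 228.92
Sxy = Σxy − (Σx)(Σy)/n = 1697.49 − 1461.94 = 235.55
b = Sxy/Sxx = 235.55/228.92 = 1.028962
a = ȳ − b·x̄ = 27.275 − 1.028962·13.4 = 13.486908
ŷ(18.2) = a + b·18.2 = 13.486908 + 1.028962·18.2 = 32.214018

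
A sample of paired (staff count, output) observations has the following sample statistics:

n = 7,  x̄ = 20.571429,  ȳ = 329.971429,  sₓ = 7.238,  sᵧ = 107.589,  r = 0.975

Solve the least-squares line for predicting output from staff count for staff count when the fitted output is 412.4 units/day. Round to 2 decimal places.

b = r · sᵧ/sₓ = 0.975 · 107.589/7.238 = 14.492854
a = ȳ − b·x̄ = 329.971429 − 14.492854·20.571429 = 31.832718
Set a + b·x = 412.4: x = (412.4 − 31.832718) / 14.492854 = 26.258961

26.26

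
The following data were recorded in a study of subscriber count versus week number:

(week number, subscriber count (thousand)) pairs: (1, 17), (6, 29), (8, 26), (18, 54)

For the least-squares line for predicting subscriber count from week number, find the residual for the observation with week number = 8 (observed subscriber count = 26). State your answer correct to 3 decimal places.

-4.957

n = 4, Σx = 33, Σy = 126, Σxy = 1371, Σx² = 425
Sxx = Σx² − (Σx)²/n = 425 − 272.25 = 152.75
Sxy = Σxy − (Σx)(Σy)/n = 1371 − 1039.5 = 331.5
b = Sxy/Sxx = 331.5/152.75 = 2.170213
a = ȳ − b·x̄ = 31.5 − 2.170213·8.25 = 13.595745
ŷ(8) = 13.595745 + 2.170213·8 = 30.957447
residual = y − ŷ = 26 − 30.957447 = -4.957447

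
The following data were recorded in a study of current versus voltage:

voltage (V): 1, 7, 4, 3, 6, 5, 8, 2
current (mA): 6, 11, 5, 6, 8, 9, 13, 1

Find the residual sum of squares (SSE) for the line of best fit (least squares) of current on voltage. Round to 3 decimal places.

n = 8, Σx = 36, Σy = 59, Σxy = 320, Σx² = 204, Σy² = 533
Sxx = Σx² − (Σx)²/n = 204 − 162 = 42
Sxy = Σxy − (Σx)(Σy)/n = 320 − 265.5 = 54.5
Syy = Σy² − (Σy)²/n = 533 − 435.125 = 97.875
b = Sxy/Sxx = 54.5/42 = 1.297619
SSE = Syy − b·Sxy = 97.875 − 1.297619·54.5 = 27.154762

27.155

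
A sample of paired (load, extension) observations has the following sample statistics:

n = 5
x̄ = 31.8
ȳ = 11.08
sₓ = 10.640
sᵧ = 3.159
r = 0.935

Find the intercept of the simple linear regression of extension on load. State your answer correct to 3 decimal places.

b = r · sᵧ/sₓ = 0.935 · 3.159/10.64 = 0.277600
a = ȳ − b·x̄ = 11.08 − 0.277600·31.8 = 2.252317

2.252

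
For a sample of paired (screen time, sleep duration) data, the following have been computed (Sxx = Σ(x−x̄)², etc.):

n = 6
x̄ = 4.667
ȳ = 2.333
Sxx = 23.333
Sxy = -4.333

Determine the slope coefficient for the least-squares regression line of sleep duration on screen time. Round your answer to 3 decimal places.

-0.186

b = Sxy/Sxx = -4.333/23.333 = -0.185703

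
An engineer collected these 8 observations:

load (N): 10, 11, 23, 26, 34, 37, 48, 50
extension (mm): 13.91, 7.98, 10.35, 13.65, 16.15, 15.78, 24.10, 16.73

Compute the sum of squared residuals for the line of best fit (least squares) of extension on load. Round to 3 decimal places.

61.635

n = 8, Σx = 239, Σy = 118.65, Σxy = 3946.09, Σx² = 8755, Σy² = 1921.1473
Sxx = Σx² − (Σx)²/n = 8755 − 7140.125 = 1614.875
Sxy = Σxy − (Σx)(Σy)/n = 3946.09 − 3544.66875 = 401.42125
Syy = Σy² − (Σy)²/n = 1921.1473 − 1759.727813 = 161.419488
b = Sxy/Sxx = 401.42125/1614.875 = 0.248577
SSE = Syy − b·Sxy = 161.419488 − 0.248577·401.42125 = 61.635281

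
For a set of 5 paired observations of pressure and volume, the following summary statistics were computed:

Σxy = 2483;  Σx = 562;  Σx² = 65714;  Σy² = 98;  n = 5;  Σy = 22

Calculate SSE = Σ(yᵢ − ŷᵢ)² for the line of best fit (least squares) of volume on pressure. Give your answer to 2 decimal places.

1.16

Sxx = Σx² − (Σx)²/n = 65714 − 63168.8 = 2545.2
Sxy = Σxy − (Σx)(Σy)/n = 2483 − 2472.8 = 10.2
Syy = Σy² − (Σy)²/n = 98 − 96.8 = 1.2
b = Sxy/Sxx = 10.2/2545.2 = 0.004008
SSE = Syy − b·Sxy = 1.2 − 0.004008·10.2 = 1.159123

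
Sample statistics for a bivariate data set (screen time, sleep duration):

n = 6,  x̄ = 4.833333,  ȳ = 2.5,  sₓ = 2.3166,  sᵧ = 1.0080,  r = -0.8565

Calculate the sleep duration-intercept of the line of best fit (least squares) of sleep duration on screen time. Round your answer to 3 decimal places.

b = r · sᵧ/sₓ = -0.8565 · 1.008/2.3166 = -0.372681
a = ȳ − b·x̄ = 2.5 − (-0.372681)·4.833333 = 4.301290

4.301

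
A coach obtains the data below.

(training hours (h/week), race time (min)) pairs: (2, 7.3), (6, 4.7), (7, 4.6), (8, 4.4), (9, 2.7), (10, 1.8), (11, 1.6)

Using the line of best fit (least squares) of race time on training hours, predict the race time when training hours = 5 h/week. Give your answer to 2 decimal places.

n = 7, Σx = 53, Σy = 27.1, Σxy = 170.1, Σx² = 455
Sxx = Σx² − (Σx)²/n = 455 − 401.285714 = 53.714286
Sxy = Σxy − (Σx)(Σy)/n = 170.1 − 205.185714 = -35.085714
b = Sxy/Sxx = -35.085714/53.714286 = -0.653191
a = ȳ − b·x̄ = 3.871429 − (-0.653191)·7.571429 = 8.817021
ŷ(5) = a + b·5 = 8.817021 + (-0.653191)·5 = 5.551064

5.55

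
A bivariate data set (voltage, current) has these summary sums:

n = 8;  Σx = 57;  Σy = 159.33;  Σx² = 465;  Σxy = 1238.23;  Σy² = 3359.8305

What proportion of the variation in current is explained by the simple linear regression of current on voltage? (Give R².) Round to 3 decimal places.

0.966

Sxx = Σx² − (Σx)²/n = 465 − 406.125 = 58.875
Sxy = Σxy − (Σx)(Σy)/n = 1238.23 − 1135.22625 = 103.00375
Syy = Σy² − (Σy)²/n = 3359.8305 − 3173.256113 = 186.574388
R² = Sxy²/(Sxx·Syy) = (103.00375)²/(58.875·186.574388) = 0.965880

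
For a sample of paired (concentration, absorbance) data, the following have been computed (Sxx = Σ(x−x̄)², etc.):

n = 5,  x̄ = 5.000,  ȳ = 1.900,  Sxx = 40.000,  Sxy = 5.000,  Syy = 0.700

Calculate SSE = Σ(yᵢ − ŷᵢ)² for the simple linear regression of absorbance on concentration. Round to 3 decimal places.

b = Sxy/Sxx = 5/40 = 0.125
SSE = Syy − b·Sxy = 0.7 − 0.125·5 = 0.075

0.075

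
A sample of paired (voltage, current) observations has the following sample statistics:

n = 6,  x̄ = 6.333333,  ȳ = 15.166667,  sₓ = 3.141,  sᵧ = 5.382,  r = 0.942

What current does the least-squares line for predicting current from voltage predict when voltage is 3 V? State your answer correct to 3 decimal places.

9.786

b = r · sᵧ/sₓ = 0.942 · 5.382/3.141 = 1.614086
a = ȳ − b·x̄ = 15.166667 − 1.614086·6.333333 = 4.944123
ŷ(3) = a + b·3 = 4.944123 + 1.614086·3 = 9.786381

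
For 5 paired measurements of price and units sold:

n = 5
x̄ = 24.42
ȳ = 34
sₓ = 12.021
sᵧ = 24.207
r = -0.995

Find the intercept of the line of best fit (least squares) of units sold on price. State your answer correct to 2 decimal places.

b = r · sᵧ/sₓ = -0.995 · 24.207/12.021 = -2.003657
a = ȳ − b·x̄ = 34 − (-2.003657)·24.42 = 82.929312

82.93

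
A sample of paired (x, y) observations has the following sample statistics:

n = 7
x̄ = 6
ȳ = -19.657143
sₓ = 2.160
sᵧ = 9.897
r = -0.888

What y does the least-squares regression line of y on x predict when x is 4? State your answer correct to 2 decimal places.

b = r · sᵧ/sₓ = -0.888 · 9.897/2.16 = -4.068767
a = ȳ − b·x̄ = -19.657143 − (-4.068767)·6 = 4.755457
ŷ(4) = a + b·4 = 4.755457 + (-4.068767)·4 = -11.519610

-11.52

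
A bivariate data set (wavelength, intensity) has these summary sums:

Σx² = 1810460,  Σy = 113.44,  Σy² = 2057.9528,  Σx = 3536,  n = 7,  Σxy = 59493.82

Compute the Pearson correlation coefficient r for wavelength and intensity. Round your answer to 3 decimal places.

Sxx = Σx² − (Σx)²/n = 1810460 − 1786185.142857 = 24274.857143
Sxy = Σxy − (Σx)(Σy)/n = 59493.82 − 57303.405714 = 2190.414286
Syy = Σy² − (Σy)²/n = 2057.9528 − 1838.376229 = 219.576571
r = Sxy/√(Sxx·Syy) = 2190.414286/√(5330189.903347) = 2190.414286/2308.720404 = 0.948757

0.949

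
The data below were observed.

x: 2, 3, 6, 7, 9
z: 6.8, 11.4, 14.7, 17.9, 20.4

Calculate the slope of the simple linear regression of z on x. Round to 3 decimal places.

n = 5, Σx = 27, Σy = 71.2, Σxy = 444.9, Σx² = 179
Sxx = Σx² − (Σx)²/n = 179 − 145.8 = 33.2
Sxy = Σxy − (Σx)(Σy)/n = 444.9 − 384.48 = 60.42
b = Sxy/Sxx = 60.42/33.2 = 1.819880

1.820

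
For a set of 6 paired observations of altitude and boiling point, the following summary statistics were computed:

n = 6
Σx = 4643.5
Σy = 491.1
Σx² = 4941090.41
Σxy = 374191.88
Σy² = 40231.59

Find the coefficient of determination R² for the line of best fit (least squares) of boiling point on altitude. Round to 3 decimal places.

0.732

Sxx = Σx² − (Σx)²/n = 4941090.41 − 3593682.041667 = 1347408.368333
Sxy = Σxy − (Σx)(Σy)/n = 374191.88 − 380070.475 = -5878.595
Syy = Σy² − (Σy)²/n = 40231.59 − 40196.535 = 35.055
R² = Sxy²/(Sxx·Syy) = (-5878.595)²/(1347408.368333·35.055) = 0.731641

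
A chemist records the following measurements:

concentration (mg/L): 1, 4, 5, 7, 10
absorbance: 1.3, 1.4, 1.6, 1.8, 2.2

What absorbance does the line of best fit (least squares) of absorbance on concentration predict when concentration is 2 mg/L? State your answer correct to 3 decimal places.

n = 5, Σx = 27, Σy = 8.3, Σxy = 49.5, Σx² = 191
Sxx = Σx² − (Σx)²/n = 191 − 145.8 = 45.2
Sxy = Σxy − (Σx)(Σy)/n = 49.5 − 44.82 = 4.68
b = Sxy/Sxx = 4.68/45.2 = 0.103540
a = ȳ − b·x̄ = 1.66 − 0.103540·5.4 = 1.100885
ŷ(2) = a + b·2 = 1.100885 + 0.103540·2 = 1.307965

1.308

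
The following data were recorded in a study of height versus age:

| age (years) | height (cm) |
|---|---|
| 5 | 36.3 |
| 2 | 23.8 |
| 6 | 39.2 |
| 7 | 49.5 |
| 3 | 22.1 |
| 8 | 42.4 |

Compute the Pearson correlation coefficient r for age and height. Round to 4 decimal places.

n = 6, Σx = 31, Σy = 213.3, Σxy = 1216.3, Σx² = 187, Σy² = 8157.19
Sxx = Σx² − (Σx)²/n = 187 − 160.166667 = 26.833333
Sxy = Σxy − (Σx)(Σy)/n = 1216.3 − 1102.05 = 114.25
Syy = Σy² − (Σy)²/n = 8157.19 − 7582.815 = 574.375
r = Sxy/√(Sxx·Syy) = 114.25/√(15412.395833) = 114.25/124.146671 = 0.920282

0.9203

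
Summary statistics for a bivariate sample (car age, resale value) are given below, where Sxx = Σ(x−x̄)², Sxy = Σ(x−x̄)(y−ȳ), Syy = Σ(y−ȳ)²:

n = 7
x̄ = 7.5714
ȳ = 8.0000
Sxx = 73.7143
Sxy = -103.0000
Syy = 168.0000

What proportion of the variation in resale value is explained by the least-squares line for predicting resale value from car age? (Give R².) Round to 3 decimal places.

R² = Sxy²/(Sxx·Syy) = (-103)²/(73.7143·168) = 0.856670

0.857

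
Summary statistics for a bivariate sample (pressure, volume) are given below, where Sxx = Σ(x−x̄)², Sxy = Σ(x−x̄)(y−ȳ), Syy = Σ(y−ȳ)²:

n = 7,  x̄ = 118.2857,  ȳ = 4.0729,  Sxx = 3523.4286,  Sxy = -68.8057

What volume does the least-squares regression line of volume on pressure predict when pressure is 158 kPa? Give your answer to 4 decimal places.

b = Sxy/Sxx = -68.8057/3523.4286 = -0.019528
a = ȳ − b·x̄ = 4.0729 − (-0.019528)·118.2857 = 6.382789
ŷ(158) = a + b·158 = 6.382789 + (-0.019528)·158 = 3.297357

3.2974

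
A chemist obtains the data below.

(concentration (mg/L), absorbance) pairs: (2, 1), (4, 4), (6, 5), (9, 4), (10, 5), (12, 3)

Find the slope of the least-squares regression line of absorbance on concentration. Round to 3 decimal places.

0.169

n = 6, Σx = 43, Σy = 22, Σxy = 170, Σx² = 381
Sxx = Σx² − (Σx)²/n = 381 − 308.166667 = 72.833333
Sxy = Σxy − (Σx)(Σy)/n = 170 − 157.666667 = 12.333333
b = Sxy/Sxx = 12.333333/72.833333 = 0.169336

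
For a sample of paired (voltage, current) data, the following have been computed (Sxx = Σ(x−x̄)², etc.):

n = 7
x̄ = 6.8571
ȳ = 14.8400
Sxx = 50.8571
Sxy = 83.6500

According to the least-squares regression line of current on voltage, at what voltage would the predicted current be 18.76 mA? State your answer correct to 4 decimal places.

b = Sxy/Sxx = 83.65/50.8571 = 1.644805
a = ȳ − b·x̄ = 14.84 − 1.644805·6.8571 = 3.561409
Set a + b·x = 18.76: x = (18.76 − 3.561409) / 1.644805 = 9.240362

9.2404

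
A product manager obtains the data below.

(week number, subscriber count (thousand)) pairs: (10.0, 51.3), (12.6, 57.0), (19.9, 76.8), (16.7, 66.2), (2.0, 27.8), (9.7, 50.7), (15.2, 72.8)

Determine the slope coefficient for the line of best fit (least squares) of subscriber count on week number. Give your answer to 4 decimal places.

n = 7, Σx = 86.1, Σy = 402.6, Σxy = 5519.01, Σx² = 1262.79
Sxx = Σx² − (Σx)²/n = 1262.79 − 1059.03 = 203.76
Sxy = Σxy − (Σx)(Σy)/n = 5519.01 − 4951.98 = 567.03
b = Sxy/Sxx = 567.03/203.76 = 2.782833

2.7828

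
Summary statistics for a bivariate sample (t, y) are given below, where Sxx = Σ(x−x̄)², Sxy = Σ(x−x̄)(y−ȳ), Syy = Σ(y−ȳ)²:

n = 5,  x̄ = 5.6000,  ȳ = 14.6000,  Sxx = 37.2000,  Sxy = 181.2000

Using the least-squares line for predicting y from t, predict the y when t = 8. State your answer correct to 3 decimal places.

26.290

b = Sxy/Sxx = 181.2/37.2 = 4.870968
a = ȳ − b·x̄ = 14.6 − 4.870968·5.6 = -12.677419
ŷ(8) = a + b·8 = -12.677419 + 4.870968·8 = 26.290323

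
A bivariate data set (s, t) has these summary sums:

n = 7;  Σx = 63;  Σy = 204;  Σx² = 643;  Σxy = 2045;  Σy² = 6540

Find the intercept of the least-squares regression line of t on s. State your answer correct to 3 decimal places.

Sxx = Σx² − (Σx)²/n = 643 − 567 = 76
Sxy = Σxy − (Σx)(Σy)/n = 2045 − 1836 = 209
b = Sxy/Sxx = 209/76 = 2.75
a = ȳ − b·x̄ = 29.142857 − 2.75·9 = 4.392857

4.393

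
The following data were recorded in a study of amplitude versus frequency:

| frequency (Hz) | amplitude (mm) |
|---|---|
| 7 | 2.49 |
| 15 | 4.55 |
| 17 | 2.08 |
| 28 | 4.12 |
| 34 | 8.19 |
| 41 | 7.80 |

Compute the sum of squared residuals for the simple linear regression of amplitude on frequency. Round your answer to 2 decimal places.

8.92

n = 6, Σx = 142, Σy = 29.23, Σxy = 834.66, Σx² = 4184, Σy² = 176.1195
Sxx = Σx² − (Σx)²/n = 4184 − 3360.666667 = 823.333333
Sxy = Σxy − (Σx)(Σy)/n = 834.66 − 691.776667 = 142.883333
Syy = Σy² − (Σy)²/n = 176.1195 − 142.398817 = 33.720683
b = Sxy/Sxx = 142.883333/823.333333 = 0.173543
SSE = Syy − b·Sxy = 33.720683 − 0.173543·142.883333 = 8.924351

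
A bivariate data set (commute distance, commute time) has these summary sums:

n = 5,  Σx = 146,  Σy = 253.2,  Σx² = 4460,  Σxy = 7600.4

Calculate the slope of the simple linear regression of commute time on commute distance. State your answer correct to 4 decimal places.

1.0516

Sxx = Σx² − (Σx)²/n = 4460 − 4263.2 = 196.8
Sxy = Σxy − (Σx)(Σy)/n = 7600.4 − 7393.44 = 206.96
b = Sxy/Sxx = 206.96/196.8 = 1.051626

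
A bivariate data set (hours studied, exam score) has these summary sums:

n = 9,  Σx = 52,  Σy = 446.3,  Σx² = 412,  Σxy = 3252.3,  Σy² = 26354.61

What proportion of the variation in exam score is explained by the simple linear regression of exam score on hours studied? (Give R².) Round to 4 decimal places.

0.9633

Sxx = Σx² − (Σx)²/n = 412 − 300.444444 = 111.555556
Sxy = Σxy − (Σx)(Σy)/n = 3252.3 − 2578.622222 = 673.677778
Syy = Σy² − (Σy)²/n = 26354.61 − 22131.521111 = 4223.088889
R² = Sxy²/(Sxx·Syy) = (673.677778)²/(111.555556·4223.088889) = 0.963348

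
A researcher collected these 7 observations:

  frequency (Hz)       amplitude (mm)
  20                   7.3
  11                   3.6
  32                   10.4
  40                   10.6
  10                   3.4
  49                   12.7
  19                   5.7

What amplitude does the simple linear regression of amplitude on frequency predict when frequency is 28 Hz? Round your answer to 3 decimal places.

8.186

n = 7, Σx = 181, Σy = 53.7, Σxy = 1707, Σx² = 6007
Sxx = Σx² − (Σx)²/n = 6007 − 4680.142857 = 1326.857143
Sxy = Σxy − (Σx)(Σy)/n = 1707 − 1388.528571 = 318.471429
b = Sxy/Sxx = 318.471429/1326.857143 = 0.240019
a = ȳ − b·x̄ = 7.671429 − 0.240019·25.857143 = 1.465213
ŷ(28) = a + b·28 = 1.465213 + 0.240019·28 = 8.185756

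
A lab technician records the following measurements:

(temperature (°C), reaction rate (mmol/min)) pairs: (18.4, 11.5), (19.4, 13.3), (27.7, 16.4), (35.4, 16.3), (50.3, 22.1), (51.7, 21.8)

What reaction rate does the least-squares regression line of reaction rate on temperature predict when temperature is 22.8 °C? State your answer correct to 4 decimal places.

13.7227

n = 6, Σx = 202.9, Σy = 101.4, Σxy = 3739.61, Σx² = 7938.35
Sxx = Σx² − (Σx)²/n = 7938.35 − 6861.401667 = 1076.948333
Sxy = Σxy − (Σx)(Σy)/n = 3739.61 − 3429.01 = 310.6
b = Sxy/Sxx = 310.6/1076.948333 = 0.288408
a = ȳ − b·x̄ = 16.9 − 0.288408·33.816667 = 7.147019
ŷ(22.8) = a + b·22.8 = 7.147019 + 0.288408·22.8 = 13.722710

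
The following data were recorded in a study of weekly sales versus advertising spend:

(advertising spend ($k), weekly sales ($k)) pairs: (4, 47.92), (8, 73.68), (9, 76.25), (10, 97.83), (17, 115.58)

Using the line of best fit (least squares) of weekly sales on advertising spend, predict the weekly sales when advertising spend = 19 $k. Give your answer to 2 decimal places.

n = 5, Σx = 48, Σy = 411.26, Σxy = 4410.53, Σx² = 550
Sxx = Σx² − (Σx)²/n = 550 − 460.8 = 89.2
Sxy = Σxy − (Σx)(Σy)/n = 4410.53 − 3948.096 = 462.434
b = Sxy/Sxx = 462.434/89.2 = 5.184238
a = ȳ − b·x̄ = 82.252 − 5.184238·9.6 = 32.483318
ŷ(19) = a + b·19 = 32.483318 + 5.184238·19 = 130.983834

130.98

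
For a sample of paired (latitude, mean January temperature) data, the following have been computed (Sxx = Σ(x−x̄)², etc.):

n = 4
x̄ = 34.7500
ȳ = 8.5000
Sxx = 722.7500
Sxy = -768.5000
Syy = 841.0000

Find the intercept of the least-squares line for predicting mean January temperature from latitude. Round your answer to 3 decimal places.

45.450

b = Sxy/Sxx = -768.5/722.75 = -1.063300
a = ȳ − b·x̄ = 8.5 − (-1.063300)·34.75 = 45.449671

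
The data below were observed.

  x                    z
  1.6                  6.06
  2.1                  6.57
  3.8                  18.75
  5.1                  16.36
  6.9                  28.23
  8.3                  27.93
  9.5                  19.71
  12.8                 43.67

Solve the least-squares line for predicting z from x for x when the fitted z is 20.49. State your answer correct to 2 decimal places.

n = 8, Σx = 50.1, Σy = 167.28, Σxy = 1351.006, Σx² = 418.01
Sxx = Σx² − (Σx)²/n = 418.01 − 313.75125 = 104.25875
Sxy = Σxy − (Σx)(Σy)/n = 1351.006 − 1047.591 = 303.415
b = Sxy/Sxx = 303.415/104.25875 = 2.910211
a = ȳ − b·x̄ = 20.91 − 2.910211·6.2625 = 2.684801
Set a + b·x = 20.49: x = (20.49 − 2.684801) / 2.910211 = 6.118181

6.12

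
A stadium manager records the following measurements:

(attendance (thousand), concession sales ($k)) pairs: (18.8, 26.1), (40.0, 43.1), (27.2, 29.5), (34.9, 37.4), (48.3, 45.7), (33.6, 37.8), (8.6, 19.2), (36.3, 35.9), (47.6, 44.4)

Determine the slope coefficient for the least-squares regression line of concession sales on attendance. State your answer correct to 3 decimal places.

n = 9, Σx = 295.3, Σy = 319.1, Σxy = 11381.46, Σx² = 11030.55
Sxx = Σx² − (Σx)²/n = 11030.55 − 9689.121111 = 1341.428889
Sxy = Σxy − (Σx)(Σy)/n = 11381.46 − 10470.025556 = 911.434444
b = Sxy/Sxx = 911.434444/1341.428889 = 0.679450

0.679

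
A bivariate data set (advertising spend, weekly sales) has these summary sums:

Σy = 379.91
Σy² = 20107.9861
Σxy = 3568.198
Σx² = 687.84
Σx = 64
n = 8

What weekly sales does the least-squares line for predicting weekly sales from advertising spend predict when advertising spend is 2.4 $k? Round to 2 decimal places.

30.64

Sxx = Σx² − (Σx)²/n = 687.84 − 512 = 175.84
Sxy = Σxy − (Σx)(Σy)/n = 3568.198 − 3039.28 = 528.918
b = Sxy/Sxx = 528.918/175.84 = 3.007950
a = ȳ − b·x̄ = 47.48875 − 3.007950·8 = 23.425147
ŷ(2.4) = a + b·2.4 = 23.425147 + 3.007950·2.4 = 30.644228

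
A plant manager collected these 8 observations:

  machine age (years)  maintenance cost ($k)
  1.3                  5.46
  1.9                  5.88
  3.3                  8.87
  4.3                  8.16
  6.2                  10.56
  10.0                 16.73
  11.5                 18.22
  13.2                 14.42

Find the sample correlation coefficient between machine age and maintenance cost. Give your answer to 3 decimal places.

n = 8, Σx = 51.7, Σy = 88.3, Σxy = 715.275, Σx² = 479.61, Σy² = 1140.9598
Sxx = Σx² − (Σx)²/n = 479.61 − 334.11125 = 145.49875
Sxy = Σxy − (Σx)(Σy)/n = 715.275 − 570.63875 = 144.63625
Syy = Σy² − (Σy)²/n = 1140.9598 − 974.61125 = 166.34855
r = Sxy/√(Sxx·Syy) = 144.63625/√(24203.506089) = 144.63625/155.574760 = 0.929690

0.930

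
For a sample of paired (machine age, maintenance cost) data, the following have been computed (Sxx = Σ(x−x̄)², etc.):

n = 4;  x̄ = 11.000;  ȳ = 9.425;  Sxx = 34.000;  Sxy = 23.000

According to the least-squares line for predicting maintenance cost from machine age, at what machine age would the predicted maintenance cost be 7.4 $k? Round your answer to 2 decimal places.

b = Sxy/Sxx = 23/34 = 0.676471
a = ȳ − b·x̄ = 9.425 − 0.676471·11 = 1.983824
Set a + b·x = 7.4: x = (7.4 − 1.983824) / 0.676471 = 8.006522

8.01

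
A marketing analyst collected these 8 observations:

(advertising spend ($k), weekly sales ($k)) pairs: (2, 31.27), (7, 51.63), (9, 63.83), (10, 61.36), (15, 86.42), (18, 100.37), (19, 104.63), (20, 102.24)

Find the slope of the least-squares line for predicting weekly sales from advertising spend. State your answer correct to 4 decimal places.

n = 8, Σx = 100, Σy = 601.75, Σxy = 8747.75, Σx² = 1544
Sxx = Σx² − (Σx)²/n = 1544 − 1250 = 294
Sxy = Σxy − (Σx)(Σy)/n = 8747.75 − 7521.875 = 1225.875
b = Sxy/Sxx = 1225.875/294 = 4.169643

4.1696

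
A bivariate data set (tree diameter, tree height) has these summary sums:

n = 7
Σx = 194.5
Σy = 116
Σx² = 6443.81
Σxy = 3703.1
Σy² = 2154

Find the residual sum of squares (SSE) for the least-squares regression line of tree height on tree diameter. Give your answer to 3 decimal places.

Sxx = Σx² − (Σx)²/n = 6443.81 − 5404.321429 = 1039.488571
Sxy = Σxy − (Σx)(Σy)/n = 3703.1 − 3223.142857 = 479.957143
Syy = Σy² − (Σy)²/n = 2154 − 1922.285714 = 231.714286
b = Sxy/Sxx = 479.957143/1039.488571 = 0.461724
SSE = Syy − b·Sxy = 231.714286 − 0.461724·479.957143 = 10.106405

10.106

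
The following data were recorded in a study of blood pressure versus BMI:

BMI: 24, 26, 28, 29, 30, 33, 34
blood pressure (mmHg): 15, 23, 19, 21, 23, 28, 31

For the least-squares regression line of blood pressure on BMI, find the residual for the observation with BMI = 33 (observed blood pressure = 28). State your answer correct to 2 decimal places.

n = 7, Σx = 204, Σy = 160, Σxy = 4767, Σx² = 6022
Sxx = Σx² − (Σx)²/n = 6022 − 5945.142857 = 76.857143
Sxy = Σxy − (Σx)(Σy)/n = 4767 − 4662.857143 = 104.142857
b = Sxy/Sxx = 104.142857/76.857143 = 1.355019
a = ȳ − b·x̄ = 22.857143 − 1.355019·29.142857 = -16.631970
ŷ(33) = -16.631970 + 1.355019·33 = 28.083643
residual = y − ŷ = 28 − 28.083643 = -0.083643

-0.08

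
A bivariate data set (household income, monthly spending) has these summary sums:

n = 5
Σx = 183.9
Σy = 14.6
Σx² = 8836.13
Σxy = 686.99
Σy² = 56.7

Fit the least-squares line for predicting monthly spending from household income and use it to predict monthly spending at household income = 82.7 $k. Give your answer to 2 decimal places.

6.24

Sxx = Σx² − (Σx)²/n = 8836.13 − 6763.842 = 2072.288
Sxy = Σxy − (Σx)(Σy)/n = 686.99 − 536.988 = 150.002
b = Sxy/Sxx = 150.002/2072.288 = 0.072385
a = ȳ − b·x̄ = 2.92 − 0.072385·36.78 = 0.257690
ŷ(82.7) = a + b·82.7 = 0.257690 + 0.072385·82.7 = 6.243907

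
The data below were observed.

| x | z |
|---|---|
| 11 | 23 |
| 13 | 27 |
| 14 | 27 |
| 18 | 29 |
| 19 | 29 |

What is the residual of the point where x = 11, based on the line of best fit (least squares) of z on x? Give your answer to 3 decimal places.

n = 5, Σx = 75, Σy = 135, Σxy = 2055, Σx² = 1171
Sxx = Σx² − (Σx)²/n = 1171 − 1125 = 46
Sxy = Σxy − (Σx)(Σy)/n = 2055 − 2025 = 30
b = Sxy/Sxx = 30/46 = 0.652174
a = ȳ − b·x̄ = 27 − 0.652174·15 = 17.217391
ŷ(11) = 17.217391 + 0.652174·11 = 24.391304
residual = y − ŷ = 23 − 24.391304 = -1.391304

-1.391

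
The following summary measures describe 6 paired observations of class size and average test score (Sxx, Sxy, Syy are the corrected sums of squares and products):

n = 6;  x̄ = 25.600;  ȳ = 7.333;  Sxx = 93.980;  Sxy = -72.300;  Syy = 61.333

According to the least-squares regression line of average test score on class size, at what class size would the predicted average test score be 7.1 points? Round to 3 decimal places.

b = Sxy/Sxx = -72.3/93.98 = -0.769313
a = ȳ − b·x̄ = 7.333 − (-0.769313)·25.6 = 27.027403
Set a + b·x = 7.1: x = (7.1 − 27.027403) / (-0.769313) = 25.902868

25.903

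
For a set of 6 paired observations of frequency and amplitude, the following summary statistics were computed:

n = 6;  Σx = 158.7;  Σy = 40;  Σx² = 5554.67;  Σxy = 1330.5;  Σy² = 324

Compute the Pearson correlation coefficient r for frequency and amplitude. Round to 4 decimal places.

0.9769

Sxx = Σx² − (Σx)²/n = 5554.67 − 4197.615 = 1357.055
Sxy = Σxy − (Σx)(Σy)/n = 1330.5 − 1058 = 272.5
Syy = Σy² − (Σy)²/n = 324 − 266.666667 = 57.333333
r = Sxy/√(Sxx·Syy) = 272.5/√(77804.486667) = 272.5/278.934556 = 0.976932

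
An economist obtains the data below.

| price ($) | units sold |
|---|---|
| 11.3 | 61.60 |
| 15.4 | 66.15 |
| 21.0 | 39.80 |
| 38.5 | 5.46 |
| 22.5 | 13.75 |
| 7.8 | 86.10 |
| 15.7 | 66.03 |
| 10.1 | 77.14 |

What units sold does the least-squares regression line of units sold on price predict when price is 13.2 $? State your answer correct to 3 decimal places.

n = 8, Σx = 142.3, Σy = 416.03, Σxy = 5557.54, Σx² = 3203.69
Sxx = Σx² − (Σx)²/n = 3203.69 − 2531.16125 = 672.52875
Sxy = Σxy − (Σx)(Σy)/n = 5557.54 − 7400.133625 = -1842.593625
b = Sxy/Sxx = -1842.593625/672.52875 = -2.739799
a = ȳ − b·x̄ = 52.00375 − (-2.739799)·17.7875 = 100.737925
ŷ(13.2) = a + b·13.2 = 100.737925 + (-2.739799)·13.2 = 64.572578

64.573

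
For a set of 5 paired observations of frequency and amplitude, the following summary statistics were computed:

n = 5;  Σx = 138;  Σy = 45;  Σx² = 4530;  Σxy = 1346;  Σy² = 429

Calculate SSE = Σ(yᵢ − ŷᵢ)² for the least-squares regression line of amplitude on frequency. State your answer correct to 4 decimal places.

Sxx = Σx² − (Σx)²/n = 4530 − 3808.8 = 721.2
Sxy = Σxy − (Σx)(Σy)/n = 1346 − 1242 = 104
Syy = Σy² − (Σy)²/n = 429 − 405 = 24
b = Sxy/Sxx = 104/721.2 = 0.144204
SSE = Syy − b·Sxy = 24 − 0.144204·104 = 9.002773

9.0028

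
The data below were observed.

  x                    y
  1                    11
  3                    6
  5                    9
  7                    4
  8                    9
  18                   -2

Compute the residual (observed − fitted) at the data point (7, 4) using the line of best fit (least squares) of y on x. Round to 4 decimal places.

-2.1667

n = 6, Σx = 42, Σy = 37, Σxy = 138, Σx² = 472
Sxx = Σx² − (Σx)²/n = 472 − 294 = 178
Sxy = Σxy − (Σx)(Σy)/n = 138 − 259 = -121
b = Sxy/Sxx = -121/178 = -0.679775
a = ȳ − b·x̄ = 6.166667 − (-0.679775)·7 = 10.925094
ŷ(7) = 10.925094 + (-0.679775)·7 = 6.166667
residual = y − ŷ = 4 − 6.166667 = -2.166667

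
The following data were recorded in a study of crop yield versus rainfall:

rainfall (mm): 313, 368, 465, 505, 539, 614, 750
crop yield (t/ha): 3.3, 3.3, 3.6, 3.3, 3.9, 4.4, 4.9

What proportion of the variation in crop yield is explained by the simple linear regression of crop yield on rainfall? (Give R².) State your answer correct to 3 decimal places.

n = 7, Σx = 3554, Σy = 26.7, Σxy = 14066.5, Σx² = 1934660, Σy² = 104.21
Sxx = Σx² − (Σx)²/n = 1934660 − 1804416.571429 = 130243.428571
Sxy = Σxy − (Σx)(Σy)/n = 14066.5 − 13555.971429 = 510.528571
Syy = Σy² − (Σy)²/n = 104.21 − 101.841429 = 2.368571
R² = Sxy²/(Sxx·Syy) = (510.528571)²/(130243.428571·2.368571) = 0.844885

0.845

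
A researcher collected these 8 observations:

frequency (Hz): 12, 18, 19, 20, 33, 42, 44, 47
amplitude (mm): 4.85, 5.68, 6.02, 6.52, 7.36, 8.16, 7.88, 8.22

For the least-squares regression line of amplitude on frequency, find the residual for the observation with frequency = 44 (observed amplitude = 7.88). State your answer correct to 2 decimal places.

-0.25

n = 8, Σx = 235, Σy = 54.69, Σxy = 1723.88, Σx² = 8227
Sxx = Σx² − (Σx)²/n = 8227 − 6903.125 = 1323.875
Sxy = Σxy − (Σx)(Σy)/n = 1723.88 − 1606.51875 = 117.36125
b = Sxy/Sxx = 117.36125/1323.875 = 0.088650
a = ȳ − b·x̄ = 6.83625 − 0.088650·29.375 = 4.232162
ŷ(44) = 4.232162 + 0.088650·44 = 8.132753
residual = y − ŷ = 7.88 − 8.132753 = -0.252753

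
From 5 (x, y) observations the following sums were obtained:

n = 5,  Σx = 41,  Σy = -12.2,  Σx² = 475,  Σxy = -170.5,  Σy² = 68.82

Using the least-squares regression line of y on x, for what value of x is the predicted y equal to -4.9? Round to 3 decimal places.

Sxx = Σx² − (Σx)²/n = 475 − 336.2 = 138.8
Sxy = Σxy − (Σx)(Σy)/n = -170.5 − (-100.04) = -70.46
b = Sxy/Sxx = -70.46/138.8 = -0.507637
a = ȳ − b·x̄ = -2.44 − (-0.507637)·8.2 = 1.722622
Set a + b·x = -4.9: x = (-4.9 − 1.722622) / (-0.507637) = 13.045984

13.046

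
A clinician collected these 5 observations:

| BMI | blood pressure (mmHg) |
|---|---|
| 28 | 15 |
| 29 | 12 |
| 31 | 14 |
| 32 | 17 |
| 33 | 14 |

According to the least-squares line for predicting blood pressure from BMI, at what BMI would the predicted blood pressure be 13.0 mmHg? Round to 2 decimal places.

n = 5, Σx = 153, Σy = 72, Σxy = 2208, Σx² = 4699
Sxx = Σx² − (Σx)²/n = 4699 − 4681.8 = 17.2
Sxy = Σxy − (Σx)(Σy)/n = 2208 − 2203.2 = 4.8
b = Sxy/Sxx = 4.8/17.2 = 0.279070
a = ȳ − b·x̄ = 14.4 − 0.279070·30.6 = 5.860465
Set a + b·x = 13.0: x = (13.0 − 5.860465) / 0.279070 = 25.583333

25.58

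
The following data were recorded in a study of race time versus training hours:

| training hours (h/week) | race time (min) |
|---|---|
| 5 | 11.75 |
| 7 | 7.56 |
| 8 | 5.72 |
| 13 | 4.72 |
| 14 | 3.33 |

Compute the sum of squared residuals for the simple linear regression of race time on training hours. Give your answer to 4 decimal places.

8.5544

n = 5, Σx = 47, Σy = 33.08, Σxy = 265.41, Σx² = 503, Σy² = 261.3018
Sxx = Σx² − (Σx)²/n = 503 − 441.8 = 61.2
Sxy = Σxy − (Σx)(Σy)/n = 265.41 − 310.952 = -45.542
Syy = Σy² − (Σy)²/n = 261.3018 − 218.85728 = 42.44452
b = Sxy/Sxx = -45.542/61.2 = -0.744150
SSE = Syy − b·Sxy = 42.44452 − (-0.744150)·(-45.542) = 8.554426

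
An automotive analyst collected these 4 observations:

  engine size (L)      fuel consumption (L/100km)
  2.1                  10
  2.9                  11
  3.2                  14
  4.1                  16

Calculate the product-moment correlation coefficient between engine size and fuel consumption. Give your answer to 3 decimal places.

n = 4, Σx = 12.3, Σy = 51, Σxy = 163.3, Σx² = 39.87, Σy² = 673
Sxx = Σx² − (Σx)²/n = 39.87 − 37.8225 = 2.0475
Sxy = Σxy − (Σx)(Σy)/n = 163.3 − 156.825 = 6.475
Syy = Σy² − (Σy)²/n = 673 − 650.25 = 22.75
r = Sxy/√(Sxx·Syy) = 6.475/√(46.580625) = 6.475/6.825000 = 0.948718

0.949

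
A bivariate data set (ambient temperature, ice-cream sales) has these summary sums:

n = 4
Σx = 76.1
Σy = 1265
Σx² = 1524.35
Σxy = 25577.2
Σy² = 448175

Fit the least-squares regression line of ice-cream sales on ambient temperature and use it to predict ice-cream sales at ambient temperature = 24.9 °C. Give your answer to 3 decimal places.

Sxx = Σx² − (Σx)²/n = 1524.35 − 1447.8025 = 76.5475
Sxy = Σxy − (Σx)(Σy)/n = 25577.2 − 24066.625 = 1510.575
b = Sxy/Sxx = 1510.575/76.5475 = 19.733825
a = ȳ − b·x̄ = 316.25 − 19.733825·19.025 = -59.186028
ŷ(24.9) = a + b·24.9 = -59.186028 + 19.733825·24.9 = 432.186224

432.186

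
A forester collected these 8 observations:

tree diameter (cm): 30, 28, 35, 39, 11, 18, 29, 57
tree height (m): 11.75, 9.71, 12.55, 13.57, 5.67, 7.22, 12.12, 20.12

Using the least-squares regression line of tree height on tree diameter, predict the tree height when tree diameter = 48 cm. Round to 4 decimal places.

16.9747

n = 8, Σx = 247, Σy = 92.71, Σxy = 3283.51, Σx² = 8965
Sxx = Σx² − (Σx)²/n = 8965 − 7626.125 = 1338.875
Sxy = Σxy − (Σx)(Σy)/n = 3283.51 − 2862.42125 = 421.08875
b = Sxy/Sxx = 421.08875/1338.875 = 0.314509
a = ȳ − b·x̄ = 11.58875 − 0.314509·30.875 = 1.878273
ŷ(48) = a + b·48 = 1.878273 + 0.314509·48 = 16.974723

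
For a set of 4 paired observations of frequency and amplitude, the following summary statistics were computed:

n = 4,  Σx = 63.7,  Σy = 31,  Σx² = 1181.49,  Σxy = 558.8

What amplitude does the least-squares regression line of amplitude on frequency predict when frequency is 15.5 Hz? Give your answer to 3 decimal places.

Sxx = Σx² − (Σx)²/n = 1181.49 − 1014.4225 = 167.0675
Sxy = Σxy − (Σx)(Σy)/n = 558.8 − 493.675 = 65.125
b = Sxy/Sxx = 65.125/167.0675 = 0.389813
a = ȳ − b·x̄ = 7.75 − 0.389813·15.925 = 1.542236
ŷ(15.5) = a + b·15.5 = 1.542236 + 0.389813·15.5 = 7.584330

7.584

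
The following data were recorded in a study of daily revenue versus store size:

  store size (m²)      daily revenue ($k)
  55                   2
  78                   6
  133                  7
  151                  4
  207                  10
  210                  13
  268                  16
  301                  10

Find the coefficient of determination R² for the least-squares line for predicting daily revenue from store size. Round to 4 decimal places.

n = 8, Σx = 1403, Σy = 68, Σxy = 14211, Σx² = 298973, Σy² = 730
Sxx = Σx² − (Σx)²/n = 298973 − 246051.125 = 52921.875
Sxy = Σxy − (Σx)(Σy)/n = 14211 − 11925.5 = 2285.5
Syy = Σy² − (Σy)²/n = 730 − 578 = 152
R² = Sxy²/(Sxx·Syy) = (2285.5)²/(52921.875·152) = 0.649357

0.6494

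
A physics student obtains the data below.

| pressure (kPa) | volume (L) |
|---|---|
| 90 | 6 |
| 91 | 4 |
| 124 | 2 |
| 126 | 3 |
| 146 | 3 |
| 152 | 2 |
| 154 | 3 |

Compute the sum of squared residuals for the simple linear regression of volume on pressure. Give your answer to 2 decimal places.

5.05

n = 7, Σx = 883, Σy = 23, Σxy = 2734, Σx² = 115769, Σy² = 87
Sxx = Σx² − (Σx)²/n = 115769 − 111384.142857 = 4384.857143
Sxy = Σxy − (Σx)(Σy)/n = 2734 − 2901.285714 = -167.285714
Syy = Σy² − (Σy)²/n = 87 − 75.571429 = 11.428571
b = Sxy/Sxx = -167.285714/4384.857143 = -0.038151
SSE = Syy − b·Sxy = 11.428571 − (-0.038151)·(-167.285714) = 5.046491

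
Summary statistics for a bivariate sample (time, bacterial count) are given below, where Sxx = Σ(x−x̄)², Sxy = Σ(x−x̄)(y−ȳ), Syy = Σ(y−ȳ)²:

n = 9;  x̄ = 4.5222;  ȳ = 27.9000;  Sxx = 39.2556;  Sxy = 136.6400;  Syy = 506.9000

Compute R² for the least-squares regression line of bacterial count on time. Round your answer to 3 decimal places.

0.938

R² = Sxy²/(Sxx·Syy) = (136.64)²/(39.2556·506.9) = 0.938279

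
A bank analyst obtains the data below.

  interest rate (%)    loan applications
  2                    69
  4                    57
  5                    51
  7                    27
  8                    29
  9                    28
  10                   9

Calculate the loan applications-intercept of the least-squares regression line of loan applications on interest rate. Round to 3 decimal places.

84.052

n = 7, Σx = 45, Σy = 270, Σxy = 1384, Σx² = 339
Sxx = Σx² − (Σx)²/n = 339 − 289.285714 = 49.714286
Sxy = Σxy − (Σx)(Σy)/n = 1384 − 1735.714286 = -351.714286
b = Sxy/Sxx = -351.714286/49.714286 = -7.074713
a = ȳ − b·x̄ = 38.571429 − (-7.074713)·6.428571 = 84.051724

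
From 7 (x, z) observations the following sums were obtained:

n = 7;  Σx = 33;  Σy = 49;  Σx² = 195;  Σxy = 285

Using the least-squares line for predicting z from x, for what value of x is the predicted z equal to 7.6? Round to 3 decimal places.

5.152

Sxx = Σx² − (Σx)²/n = 195 − 155.571429 = 39.428571
Sxy = Σxy − (Σx)(Σy)/n = 285 − 231 = 54
b = Sxy/Sxx = 54/39.428571 = 1.369565
a = ȳ − b·x̄ = 7 − 1.369565·4.714286 = 0.543478
Set a + b·x = 7.6: x = (7.6 − 0.543478) / 1.369565 = 5.152381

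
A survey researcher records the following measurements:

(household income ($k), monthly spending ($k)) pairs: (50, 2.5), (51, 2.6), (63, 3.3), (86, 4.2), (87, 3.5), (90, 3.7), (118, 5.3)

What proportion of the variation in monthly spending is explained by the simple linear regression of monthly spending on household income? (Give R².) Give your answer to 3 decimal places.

0.908

n = 7, Σx = 545, Σy = 25.1, Σxy = 2089.6, Σx² = 46059, Σy² = 95.57
Sxx = Σx² − (Σx)²/n = 46059 − 42432.142857 = 3626.857143
Sxy = Σxy − (Σx)(Σy)/n = 2089.6 − 1954.214286 = 135.385714
Syy = Σy² − (Σy)²/n = 95.57 − 90.001429 = 5.568571
R² = Sxy²/(Sxx·Syy) = (135.385714)²/(3626.857143·5.568571) = 0.907552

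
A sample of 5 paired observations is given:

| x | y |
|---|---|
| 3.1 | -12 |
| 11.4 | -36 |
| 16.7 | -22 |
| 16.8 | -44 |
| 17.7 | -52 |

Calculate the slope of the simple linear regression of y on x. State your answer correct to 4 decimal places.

-1.9468

n = 5, Σx = 65.7, Σy = -166, Σxy = -2474.6, Σx² = 1013.99
Sxx = Σx² − (Σx)²/n = 1013.99 − 863.298 = 150.692
Sxy = Σxy − (Σx)(Σy)/n = -2474.6 − (-2181.24) = -293.36
b = Sxy/Sxx = -293.36/150.692 = -1.946752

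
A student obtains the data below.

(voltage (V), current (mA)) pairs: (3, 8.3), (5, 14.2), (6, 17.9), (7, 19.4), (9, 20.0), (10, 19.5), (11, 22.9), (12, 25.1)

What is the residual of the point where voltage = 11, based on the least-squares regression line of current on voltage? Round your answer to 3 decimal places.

n = 8, Σx = 63, Σy = 147.3, Σxy = 1267.2, Σx² = 565
Sxx = Σx² − (Σx)²/n = 565 − 496.125 = 68.875
Sxy = Σxy − (Σx)(Σy)/n = 1267.2 − 1159.9875 = 107.2125
b = Sxy/Sxx = 107.2125/68.875 = 1.556624
a = ȳ − b·x̄ = 18.4125 − 1.556624·7.875 = 6.154083
ŷ(11) = 6.154083 + 1.556624·11 = 23.276951
residual = y − ŷ = 22.9 − 23.276951 = -0.376951

-0.377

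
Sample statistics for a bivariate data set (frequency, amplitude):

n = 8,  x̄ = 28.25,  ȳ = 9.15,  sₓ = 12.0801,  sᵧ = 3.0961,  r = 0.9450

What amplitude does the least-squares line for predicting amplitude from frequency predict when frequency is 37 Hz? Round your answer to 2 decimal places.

11.27

b = r · sᵧ/sₓ = 0.945 · 3.0961/12.0801 = 0.242201
a = ȳ − b·x̄ = 9.15 − 0.242201·28.25 = 2.307817
ŷ(37) = a + b·37 = 2.307817 + 0.242201·37 = 11.269260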